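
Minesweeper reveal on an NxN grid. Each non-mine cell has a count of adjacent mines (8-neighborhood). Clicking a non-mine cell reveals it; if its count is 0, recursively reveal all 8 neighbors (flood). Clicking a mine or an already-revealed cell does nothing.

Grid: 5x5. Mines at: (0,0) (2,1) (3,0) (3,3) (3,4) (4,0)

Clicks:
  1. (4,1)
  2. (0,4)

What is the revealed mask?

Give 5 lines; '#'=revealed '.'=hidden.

Click 1 (4,1) count=2: revealed 1 new [(4,1)] -> total=1
Click 2 (0,4) count=0: revealed 11 new [(0,1) (0,2) (0,3) (0,4) (1,1) (1,2) (1,3) (1,4) (2,2) (2,3) (2,4)] -> total=12

Answer: .####
.####
..###
.....
.#...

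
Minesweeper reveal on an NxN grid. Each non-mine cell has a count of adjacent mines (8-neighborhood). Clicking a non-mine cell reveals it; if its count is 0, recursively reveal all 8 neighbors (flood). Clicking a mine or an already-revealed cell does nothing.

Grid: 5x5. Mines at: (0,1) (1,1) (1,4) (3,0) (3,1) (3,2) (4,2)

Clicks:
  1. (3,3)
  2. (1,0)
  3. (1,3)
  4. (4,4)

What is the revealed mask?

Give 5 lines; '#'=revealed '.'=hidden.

Answer: .....
#..#.
...##
...##
...##

Derivation:
Click 1 (3,3) count=2: revealed 1 new [(3,3)] -> total=1
Click 2 (1,0) count=2: revealed 1 new [(1,0)] -> total=2
Click 3 (1,3) count=1: revealed 1 new [(1,3)] -> total=3
Click 4 (4,4) count=0: revealed 5 new [(2,3) (2,4) (3,4) (4,3) (4,4)] -> total=8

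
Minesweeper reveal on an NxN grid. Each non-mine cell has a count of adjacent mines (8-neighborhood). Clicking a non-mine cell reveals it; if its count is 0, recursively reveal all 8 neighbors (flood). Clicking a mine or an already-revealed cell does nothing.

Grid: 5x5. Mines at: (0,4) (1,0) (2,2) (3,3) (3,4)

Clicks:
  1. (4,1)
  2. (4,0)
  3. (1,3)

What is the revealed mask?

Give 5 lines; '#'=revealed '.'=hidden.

Answer: .....
...#.
##...
###..
###..

Derivation:
Click 1 (4,1) count=0: revealed 8 new [(2,0) (2,1) (3,0) (3,1) (3,2) (4,0) (4,1) (4,2)] -> total=8
Click 2 (4,0) count=0: revealed 0 new [(none)] -> total=8
Click 3 (1,3) count=2: revealed 1 new [(1,3)] -> total=9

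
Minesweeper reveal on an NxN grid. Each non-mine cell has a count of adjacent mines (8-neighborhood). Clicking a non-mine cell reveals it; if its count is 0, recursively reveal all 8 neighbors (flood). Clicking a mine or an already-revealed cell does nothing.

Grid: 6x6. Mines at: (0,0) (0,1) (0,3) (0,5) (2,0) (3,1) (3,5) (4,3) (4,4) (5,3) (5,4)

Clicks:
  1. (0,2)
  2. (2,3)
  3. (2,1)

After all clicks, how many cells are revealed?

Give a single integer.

Answer: 11

Derivation:
Click 1 (0,2) count=2: revealed 1 new [(0,2)] -> total=1
Click 2 (2,3) count=0: revealed 9 new [(1,2) (1,3) (1,4) (2,2) (2,3) (2,4) (3,2) (3,3) (3,4)] -> total=10
Click 3 (2,1) count=2: revealed 1 new [(2,1)] -> total=11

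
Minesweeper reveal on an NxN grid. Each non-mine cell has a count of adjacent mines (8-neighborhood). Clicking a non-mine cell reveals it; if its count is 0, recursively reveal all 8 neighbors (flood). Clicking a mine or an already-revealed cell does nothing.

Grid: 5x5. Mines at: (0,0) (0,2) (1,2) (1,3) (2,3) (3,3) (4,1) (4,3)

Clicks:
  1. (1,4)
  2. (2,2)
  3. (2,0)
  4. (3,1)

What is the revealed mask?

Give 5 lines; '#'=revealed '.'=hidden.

Answer: .....
##..#
###..
##...
.....

Derivation:
Click 1 (1,4) count=2: revealed 1 new [(1,4)] -> total=1
Click 2 (2,2) count=4: revealed 1 new [(2,2)] -> total=2
Click 3 (2,0) count=0: revealed 6 new [(1,0) (1,1) (2,0) (2,1) (3,0) (3,1)] -> total=8
Click 4 (3,1) count=1: revealed 0 new [(none)] -> total=8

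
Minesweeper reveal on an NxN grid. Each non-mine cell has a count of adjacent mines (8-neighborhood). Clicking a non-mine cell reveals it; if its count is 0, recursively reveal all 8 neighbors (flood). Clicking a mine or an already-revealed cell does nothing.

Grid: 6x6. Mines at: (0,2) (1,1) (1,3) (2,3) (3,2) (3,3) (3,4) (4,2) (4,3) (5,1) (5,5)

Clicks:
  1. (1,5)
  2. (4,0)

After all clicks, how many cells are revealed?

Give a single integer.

Click 1 (1,5) count=0: revealed 6 new [(0,4) (0,5) (1,4) (1,5) (2,4) (2,5)] -> total=6
Click 2 (4,0) count=1: revealed 1 new [(4,0)] -> total=7

Answer: 7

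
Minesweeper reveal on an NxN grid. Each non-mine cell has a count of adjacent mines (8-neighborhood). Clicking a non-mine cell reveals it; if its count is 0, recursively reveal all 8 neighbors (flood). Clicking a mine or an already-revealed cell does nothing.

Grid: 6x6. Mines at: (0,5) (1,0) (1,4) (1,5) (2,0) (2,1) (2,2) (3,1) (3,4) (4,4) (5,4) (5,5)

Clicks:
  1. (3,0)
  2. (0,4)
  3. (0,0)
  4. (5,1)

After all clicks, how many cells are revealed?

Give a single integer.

Answer: 11

Derivation:
Click 1 (3,0) count=3: revealed 1 new [(3,0)] -> total=1
Click 2 (0,4) count=3: revealed 1 new [(0,4)] -> total=2
Click 3 (0,0) count=1: revealed 1 new [(0,0)] -> total=3
Click 4 (5,1) count=0: revealed 8 new [(4,0) (4,1) (4,2) (4,3) (5,0) (5,1) (5,2) (5,3)] -> total=11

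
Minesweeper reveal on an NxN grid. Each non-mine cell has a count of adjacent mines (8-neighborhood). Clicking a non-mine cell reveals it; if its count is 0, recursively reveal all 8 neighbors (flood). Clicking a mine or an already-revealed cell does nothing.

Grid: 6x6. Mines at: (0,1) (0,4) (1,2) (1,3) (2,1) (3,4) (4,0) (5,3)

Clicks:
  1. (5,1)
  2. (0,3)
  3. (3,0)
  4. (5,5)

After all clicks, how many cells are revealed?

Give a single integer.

Click 1 (5,1) count=1: revealed 1 new [(5,1)] -> total=1
Click 2 (0,3) count=3: revealed 1 new [(0,3)] -> total=2
Click 3 (3,0) count=2: revealed 1 new [(3,0)] -> total=3
Click 4 (5,5) count=0: revealed 4 new [(4,4) (4,5) (5,4) (5,5)] -> total=7

Answer: 7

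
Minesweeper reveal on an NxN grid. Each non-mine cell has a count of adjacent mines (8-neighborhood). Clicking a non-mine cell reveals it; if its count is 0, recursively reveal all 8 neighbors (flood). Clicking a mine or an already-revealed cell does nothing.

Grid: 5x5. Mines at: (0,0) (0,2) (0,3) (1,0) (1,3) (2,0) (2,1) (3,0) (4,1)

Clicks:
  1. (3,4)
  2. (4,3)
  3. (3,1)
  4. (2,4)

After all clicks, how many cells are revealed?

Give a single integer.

Answer: 10

Derivation:
Click 1 (3,4) count=0: revealed 9 new [(2,2) (2,3) (2,4) (3,2) (3,3) (3,4) (4,2) (4,3) (4,4)] -> total=9
Click 2 (4,3) count=0: revealed 0 new [(none)] -> total=9
Click 3 (3,1) count=4: revealed 1 new [(3,1)] -> total=10
Click 4 (2,4) count=1: revealed 0 new [(none)] -> total=10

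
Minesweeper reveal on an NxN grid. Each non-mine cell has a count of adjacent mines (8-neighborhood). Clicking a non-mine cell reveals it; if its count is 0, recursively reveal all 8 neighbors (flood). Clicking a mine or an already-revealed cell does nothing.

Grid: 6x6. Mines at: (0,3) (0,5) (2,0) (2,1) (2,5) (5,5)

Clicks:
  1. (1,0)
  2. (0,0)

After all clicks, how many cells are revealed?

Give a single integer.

Click 1 (1,0) count=2: revealed 1 new [(1,0)] -> total=1
Click 2 (0,0) count=0: revealed 5 new [(0,0) (0,1) (0,2) (1,1) (1,2)] -> total=6

Answer: 6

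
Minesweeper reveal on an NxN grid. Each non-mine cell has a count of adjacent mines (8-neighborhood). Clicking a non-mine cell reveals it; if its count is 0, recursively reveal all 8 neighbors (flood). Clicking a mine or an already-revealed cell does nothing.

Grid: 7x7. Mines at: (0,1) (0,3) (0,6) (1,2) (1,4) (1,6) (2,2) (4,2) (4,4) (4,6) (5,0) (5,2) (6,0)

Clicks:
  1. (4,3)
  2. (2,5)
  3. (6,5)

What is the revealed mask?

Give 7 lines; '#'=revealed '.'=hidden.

Answer: .......
.......
.....#.
.......
...#...
...####
...####

Derivation:
Click 1 (4,3) count=3: revealed 1 new [(4,3)] -> total=1
Click 2 (2,5) count=2: revealed 1 new [(2,5)] -> total=2
Click 3 (6,5) count=0: revealed 8 new [(5,3) (5,4) (5,5) (5,6) (6,3) (6,4) (6,5) (6,6)] -> total=10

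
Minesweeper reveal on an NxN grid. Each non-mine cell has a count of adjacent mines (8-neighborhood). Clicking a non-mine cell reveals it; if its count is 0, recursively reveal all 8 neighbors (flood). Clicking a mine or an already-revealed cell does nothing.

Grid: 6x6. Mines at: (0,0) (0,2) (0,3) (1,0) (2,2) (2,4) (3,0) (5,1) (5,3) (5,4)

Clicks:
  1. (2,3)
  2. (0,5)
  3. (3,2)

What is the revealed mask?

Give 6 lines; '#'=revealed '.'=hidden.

Click 1 (2,3) count=2: revealed 1 new [(2,3)] -> total=1
Click 2 (0,5) count=0: revealed 4 new [(0,4) (0,5) (1,4) (1,5)] -> total=5
Click 3 (3,2) count=1: revealed 1 new [(3,2)] -> total=6

Answer: ....##
....##
...#..
..#...
......
......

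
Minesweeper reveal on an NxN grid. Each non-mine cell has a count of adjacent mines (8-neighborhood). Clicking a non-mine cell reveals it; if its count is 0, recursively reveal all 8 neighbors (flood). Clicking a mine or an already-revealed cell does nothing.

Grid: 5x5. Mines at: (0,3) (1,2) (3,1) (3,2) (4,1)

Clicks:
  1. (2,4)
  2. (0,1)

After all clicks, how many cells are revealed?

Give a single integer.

Click 1 (2,4) count=0: revealed 8 new [(1,3) (1,4) (2,3) (2,4) (3,3) (3,4) (4,3) (4,4)] -> total=8
Click 2 (0,1) count=1: revealed 1 new [(0,1)] -> total=9

Answer: 9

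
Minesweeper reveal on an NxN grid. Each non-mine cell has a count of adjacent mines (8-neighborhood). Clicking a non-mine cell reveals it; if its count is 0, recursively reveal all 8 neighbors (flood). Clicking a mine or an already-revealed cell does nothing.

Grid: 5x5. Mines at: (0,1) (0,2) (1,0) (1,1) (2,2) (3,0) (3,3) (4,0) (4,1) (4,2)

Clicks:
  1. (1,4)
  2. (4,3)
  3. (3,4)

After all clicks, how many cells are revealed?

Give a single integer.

Answer: 8

Derivation:
Click 1 (1,4) count=0: revealed 6 new [(0,3) (0,4) (1,3) (1,4) (2,3) (2,4)] -> total=6
Click 2 (4,3) count=2: revealed 1 new [(4,3)] -> total=7
Click 3 (3,4) count=1: revealed 1 new [(3,4)] -> total=8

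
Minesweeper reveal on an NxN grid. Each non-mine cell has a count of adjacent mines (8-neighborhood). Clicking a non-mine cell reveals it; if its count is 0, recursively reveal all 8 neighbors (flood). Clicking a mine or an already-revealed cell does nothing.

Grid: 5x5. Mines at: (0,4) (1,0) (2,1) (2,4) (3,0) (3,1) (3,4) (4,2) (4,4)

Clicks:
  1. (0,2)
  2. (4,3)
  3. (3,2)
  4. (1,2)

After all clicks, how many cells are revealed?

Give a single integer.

Answer: 8

Derivation:
Click 1 (0,2) count=0: revealed 6 new [(0,1) (0,2) (0,3) (1,1) (1,2) (1,3)] -> total=6
Click 2 (4,3) count=3: revealed 1 new [(4,3)] -> total=7
Click 3 (3,2) count=3: revealed 1 new [(3,2)] -> total=8
Click 4 (1,2) count=1: revealed 0 new [(none)] -> total=8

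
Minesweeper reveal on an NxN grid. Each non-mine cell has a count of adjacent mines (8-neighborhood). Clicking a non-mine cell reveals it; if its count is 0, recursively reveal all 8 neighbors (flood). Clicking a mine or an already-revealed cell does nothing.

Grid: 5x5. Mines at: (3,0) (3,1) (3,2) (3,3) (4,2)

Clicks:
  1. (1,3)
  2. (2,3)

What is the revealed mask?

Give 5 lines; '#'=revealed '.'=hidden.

Click 1 (1,3) count=0: revealed 15 new [(0,0) (0,1) (0,2) (0,3) (0,4) (1,0) (1,1) (1,2) (1,3) (1,4) (2,0) (2,1) (2,2) (2,3) (2,4)] -> total=15
Click 2 (2,3) count=2: revealed 0 new [(none)] -> total=15

Answer: #####
#####
#####
.....
.....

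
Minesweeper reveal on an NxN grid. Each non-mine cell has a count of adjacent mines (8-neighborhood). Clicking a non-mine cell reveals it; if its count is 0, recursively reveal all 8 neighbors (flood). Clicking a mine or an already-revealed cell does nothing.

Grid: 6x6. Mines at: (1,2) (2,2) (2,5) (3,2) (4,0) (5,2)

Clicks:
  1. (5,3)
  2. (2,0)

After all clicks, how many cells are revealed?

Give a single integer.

Click 1 (5,3) count=1: revealed 1 new [(5,3)] -> total=1
Click 2 (2,0) count=0: revealed 8 new [(0,0) (0,1) (1,0) (1,1) (2,0) (2,1) (3,0) (3,1)] -> total=9

Answer: 9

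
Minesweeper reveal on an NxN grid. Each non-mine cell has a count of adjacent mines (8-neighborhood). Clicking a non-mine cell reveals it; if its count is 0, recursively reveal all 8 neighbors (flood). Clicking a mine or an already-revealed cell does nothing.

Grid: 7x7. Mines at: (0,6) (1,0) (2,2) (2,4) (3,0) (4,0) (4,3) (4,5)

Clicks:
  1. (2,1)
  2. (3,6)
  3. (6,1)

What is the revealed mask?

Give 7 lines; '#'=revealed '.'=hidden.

Answer: .......
.......
.#.....
......#
.......
#######
#######

Derivation:
Click 1 (2,1) count=3: revealed 1 new [(2,1)] -> total=1
Click 2 (3,6) count=1: revealed 1 new [(3,6)] -> total=2
Click 3 (6,1) count=0: revealed 14 new [(5,0) (5,1) (5,2) (5,3) (5,4) (5,5) (5,6) (6,0) (6,1) (6,2) (6,3) (6,4) (6,5) (6,6)] -> total=16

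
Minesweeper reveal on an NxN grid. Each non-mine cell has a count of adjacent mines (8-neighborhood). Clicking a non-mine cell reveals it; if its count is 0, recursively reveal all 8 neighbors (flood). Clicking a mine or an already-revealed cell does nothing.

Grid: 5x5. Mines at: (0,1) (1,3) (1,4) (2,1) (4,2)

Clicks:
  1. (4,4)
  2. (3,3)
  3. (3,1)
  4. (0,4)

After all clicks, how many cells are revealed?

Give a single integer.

Click 1 (4,4) count=0: revealed 6 new [(2,3) (2,4) (3,3) (3,4) (4,3) (4,4)] -> total=6
Click 2 (3,3) count=1: revealed 0 new [(none)] -> total=6
Click 3 (3,1) count=2: revealed 1 new [(3,1)] -> total=7
Click 4 (0,4) count=2: revealed 1 new [(0,4)] -> total=8

Answer: 8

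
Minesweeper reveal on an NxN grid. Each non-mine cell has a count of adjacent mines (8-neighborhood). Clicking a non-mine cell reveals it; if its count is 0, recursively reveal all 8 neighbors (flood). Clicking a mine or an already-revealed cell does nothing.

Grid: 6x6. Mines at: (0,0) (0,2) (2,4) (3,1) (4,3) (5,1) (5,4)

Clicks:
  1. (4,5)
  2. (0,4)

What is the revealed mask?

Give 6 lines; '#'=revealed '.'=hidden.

Click 1 (4,5) count=1: revealed 1 new [(4,5)] -> total=1
Click 2 (0,4) count=0: revealed 6 new [(0,3) (0,4) (0,5) (1,3) (1,4) (1,5)] -> total=7

Answer: ...###
...###
......
......
.....#
......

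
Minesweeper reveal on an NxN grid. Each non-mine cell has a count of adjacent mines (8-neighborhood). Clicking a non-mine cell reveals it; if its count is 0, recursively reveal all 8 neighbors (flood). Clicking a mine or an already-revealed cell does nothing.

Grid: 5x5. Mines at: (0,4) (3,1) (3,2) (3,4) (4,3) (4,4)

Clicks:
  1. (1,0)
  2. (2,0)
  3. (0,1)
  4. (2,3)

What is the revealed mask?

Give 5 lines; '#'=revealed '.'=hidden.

Answer: ####.
####.
####.
.....
.....

Derivation:
Click 1 (1,0) count=0: revealed 12 new [(0,0) (0,1) (0,2) (0,3) (1,0) (1,1) (1,2) (1,3) (2,0) (2,1) (2,2) (2,3)] -> total=12
Click 2 (2,0) count=1: revealed 0 new [(none)] -> total=12
Click 3 (0,1) count=0: revealed 0 new [(none)] -> total=12
Click 4 (2,3) count=2: revealed 0 new [(none)] -> total=12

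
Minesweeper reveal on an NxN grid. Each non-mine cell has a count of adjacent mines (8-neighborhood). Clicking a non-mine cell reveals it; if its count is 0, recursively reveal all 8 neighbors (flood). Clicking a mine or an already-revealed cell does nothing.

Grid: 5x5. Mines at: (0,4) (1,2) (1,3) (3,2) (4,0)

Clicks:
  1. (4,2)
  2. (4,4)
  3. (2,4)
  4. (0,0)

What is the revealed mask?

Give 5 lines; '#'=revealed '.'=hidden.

Click 1 (4,2) count=1: revealed 1 new [(4,2)] -> total=1
Click 2 (4,4) count=0: revealed 6 new [(2,3) (2,4) (3,3) (3,4) (4,3) (4,4)] -> total=7
Click 3 (2,4) count=1: revealed 0 new [(none)] -> total=7
Click 4 (0,0) count=0: revealed 8 new [(0,0) (0,1) (1,0) (1,1) (2,0) (2,1) (3,0) (3,1)] -> total=15

Answer: ##...
##...
##.##
##.##
..###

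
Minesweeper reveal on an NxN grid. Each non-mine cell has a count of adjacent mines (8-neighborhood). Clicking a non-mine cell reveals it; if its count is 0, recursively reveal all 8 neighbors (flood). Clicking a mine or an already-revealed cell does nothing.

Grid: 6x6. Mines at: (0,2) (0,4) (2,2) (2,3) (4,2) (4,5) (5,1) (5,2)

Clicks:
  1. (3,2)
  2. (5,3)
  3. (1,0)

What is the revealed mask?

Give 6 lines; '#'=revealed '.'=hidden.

Answer: ##....
##....
##....
###...
##....
...#..

Derivation:
Click 1 (3,2) count=3: revealed 1 new [(3,2)] -> total=1
Click 2 (5,3) count=2: revealed 1 new [(5,3)] -> total=2
Click 3 (1,0) count=0: revealed 10 new [(0,0) (0,1) (1,0) (1,1) (2,0) (2,1) (3,0) (3,1) (4,0) (4,1)] -> total=12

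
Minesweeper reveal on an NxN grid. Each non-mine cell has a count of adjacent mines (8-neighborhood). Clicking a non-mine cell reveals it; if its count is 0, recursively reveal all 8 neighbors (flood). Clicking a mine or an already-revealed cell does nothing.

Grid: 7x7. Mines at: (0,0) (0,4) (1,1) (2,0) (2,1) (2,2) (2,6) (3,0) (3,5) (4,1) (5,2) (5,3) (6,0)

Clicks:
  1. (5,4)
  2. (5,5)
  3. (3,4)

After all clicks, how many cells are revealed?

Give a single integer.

Click 1 (5,4) count=1: revealed 1 new [(5,4)] -> total=1
Click 2 (5,5) count=0: revealed 8 new [(4,4) (4,5) (4,6) (5,5) (5,6) (6,4) (6,5) (6,6)] -> total=9
Click 3 (3,4) count=1: revealed 1 new [(3,4)] -> total=10

Answer: 10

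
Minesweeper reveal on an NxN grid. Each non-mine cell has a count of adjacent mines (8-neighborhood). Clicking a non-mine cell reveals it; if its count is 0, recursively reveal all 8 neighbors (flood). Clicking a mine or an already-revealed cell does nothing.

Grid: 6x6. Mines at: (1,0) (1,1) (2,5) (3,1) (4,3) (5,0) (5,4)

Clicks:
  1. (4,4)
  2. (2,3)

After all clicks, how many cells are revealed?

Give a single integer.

Click 1 (4,4) count=2: revealed 1 new [(4,4)] -> total=1
Click 2 (2,3) count=0: revealed 14 new [(0,2) (0,3) (0,4) (0,5) (1,2) (1,3) (1,4) (1,5) (2,2) (2,3) (2,4) (3,2) (3,3) (3,4)] -> total=15

Answer: 15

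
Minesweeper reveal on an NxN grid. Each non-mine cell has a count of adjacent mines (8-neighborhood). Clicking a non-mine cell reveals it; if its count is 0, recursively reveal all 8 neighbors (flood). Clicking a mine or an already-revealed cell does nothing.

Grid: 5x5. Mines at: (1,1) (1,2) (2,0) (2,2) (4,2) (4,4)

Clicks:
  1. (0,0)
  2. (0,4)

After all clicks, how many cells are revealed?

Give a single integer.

Click 1 (0,0) count=1: revealed 1 new [(0,0)] -> total=1
Click 2 (0,4) count=0: revealed 8 new [(0,3) (0,4) (1,3) (1,4) (2,3) (2,4) (3,3) (3,4)] -> total=9

Answer: 9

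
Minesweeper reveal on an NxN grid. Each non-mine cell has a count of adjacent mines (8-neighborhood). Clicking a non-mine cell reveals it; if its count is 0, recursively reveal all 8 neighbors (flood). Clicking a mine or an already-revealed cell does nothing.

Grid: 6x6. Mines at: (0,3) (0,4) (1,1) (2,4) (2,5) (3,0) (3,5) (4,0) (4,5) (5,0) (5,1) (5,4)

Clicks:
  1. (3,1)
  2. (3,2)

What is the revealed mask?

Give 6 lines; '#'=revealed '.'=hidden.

Answer: ......
......
.###..
.###..
.###..
......

Derivation:
Click 1 (3,1) count=2: revealed 1 new [(3,1)] -> total=1
Click 2 (3,2) count=0: revealed 8 new [(2,1) (2,2) (2,3) (3,2) (3,3) (4,1) (4,2) (4,3)] -> total=9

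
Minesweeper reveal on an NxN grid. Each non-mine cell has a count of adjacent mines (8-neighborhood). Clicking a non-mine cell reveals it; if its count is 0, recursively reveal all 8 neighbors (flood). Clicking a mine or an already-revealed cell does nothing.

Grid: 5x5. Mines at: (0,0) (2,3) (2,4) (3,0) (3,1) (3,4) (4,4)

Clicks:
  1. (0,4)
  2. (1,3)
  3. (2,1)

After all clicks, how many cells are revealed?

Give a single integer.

Click 1 (0,4) count=0: revealed 8 new [(0,1) (0,2) (0,3) (0,4) (1,1) (1,2) (1,3) (1,4)] -> total=8
Click 2 (1,3) count=2: revealed 0 new [(none)] -> total=8
Click 3 (2,1) count=2: revealed 1 new [(2,1)] -> total=9

Answer: 9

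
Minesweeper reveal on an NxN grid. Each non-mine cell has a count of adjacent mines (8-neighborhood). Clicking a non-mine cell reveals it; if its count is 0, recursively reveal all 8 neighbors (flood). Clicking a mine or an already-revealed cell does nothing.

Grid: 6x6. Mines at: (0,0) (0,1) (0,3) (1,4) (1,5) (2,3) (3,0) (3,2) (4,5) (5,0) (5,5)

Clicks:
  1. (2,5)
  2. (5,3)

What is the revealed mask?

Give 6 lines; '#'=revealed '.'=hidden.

Answer: ......
......
.....#
......
.####.
.####.

Derivation:
Click 1 (2,5) count=2: revealed 1 new [(2,5)] -> total=1
Click 2 (5,3) count=0: revealed 8 new [(4,1) (4,2) (4,3) (4,4) (5,1) (5,2) (5,3) (5,4)] -> total=9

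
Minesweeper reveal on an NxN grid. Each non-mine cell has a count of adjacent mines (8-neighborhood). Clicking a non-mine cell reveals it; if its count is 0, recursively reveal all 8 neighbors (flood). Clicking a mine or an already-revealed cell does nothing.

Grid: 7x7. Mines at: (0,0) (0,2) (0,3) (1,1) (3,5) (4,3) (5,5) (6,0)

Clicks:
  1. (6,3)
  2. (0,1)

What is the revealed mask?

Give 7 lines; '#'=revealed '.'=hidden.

Answer: .#.....
.......
.......
.......
.......
.####..
.####..

Derivation:
Click 1 (6,3) count=0: revealed 8 new [(5,1) (5,2) (5,3) (5,4) (6,1) (6,2) (6,3) (6,4)] -> total=8
Click 2 (0,1) count=3: revealed 1 new [(0,1)] -> total=9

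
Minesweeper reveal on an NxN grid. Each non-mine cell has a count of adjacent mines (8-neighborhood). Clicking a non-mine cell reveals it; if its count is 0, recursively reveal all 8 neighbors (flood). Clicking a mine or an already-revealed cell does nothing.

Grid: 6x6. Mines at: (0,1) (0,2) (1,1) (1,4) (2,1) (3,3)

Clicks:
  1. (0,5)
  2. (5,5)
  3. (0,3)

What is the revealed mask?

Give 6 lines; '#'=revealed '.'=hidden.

Answer: ...#.#
......
....##
###.##
######
######

Derivation:
Click 1 (0,5) count=1: revealed 1 new [(0,5)] -> total=1
Click 2 (5,5) count=0: revealed 19 new [(2,4) (2,5) (3,0) (3,1) (3,2) (3,4) (3,5) (4,0) (4,1) (4,2) (4,3) (4,4) (4,5) (5,0) (5,1) (5,2) (5,3) (5,4) (5,5)] -> total=20
Click 3 (0,3) count=2: revealed 1 new [(0,3)] -> total=21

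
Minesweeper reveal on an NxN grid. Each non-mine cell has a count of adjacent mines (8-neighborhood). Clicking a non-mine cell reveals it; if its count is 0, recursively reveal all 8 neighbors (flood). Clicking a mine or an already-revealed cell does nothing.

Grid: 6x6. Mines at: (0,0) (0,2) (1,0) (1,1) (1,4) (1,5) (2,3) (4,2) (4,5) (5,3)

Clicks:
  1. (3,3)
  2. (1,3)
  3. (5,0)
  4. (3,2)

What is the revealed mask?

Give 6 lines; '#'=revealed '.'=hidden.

Answer: ......
...#..
##....
####..
##....
##....

Derivation:
Click 1 (3,3) count=2: revealed 1 new [(3,3)] -> total=1
Click 2 (1,3) count=3: revealed 1 new [(1,3)] -> total=2
Click 3 (5,0) count=0: revealed 8 new [(2,0) (2,1) (3,0) (3,1) (4,0) (4,1) (5,0) (5,1)] -> total=10
Click 4 (3,2) count=2: revealed 1 new [(3,2)] -> total=11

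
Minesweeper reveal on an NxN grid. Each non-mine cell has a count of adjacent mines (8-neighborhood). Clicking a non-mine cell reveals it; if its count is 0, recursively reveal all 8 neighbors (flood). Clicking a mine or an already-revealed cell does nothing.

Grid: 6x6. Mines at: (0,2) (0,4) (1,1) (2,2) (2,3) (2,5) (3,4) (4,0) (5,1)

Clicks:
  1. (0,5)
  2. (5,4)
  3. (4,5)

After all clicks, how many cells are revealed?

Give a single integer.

Click 1 (0,5) count=1: revealed 1 new [(0,5)] -> total=1
Click 2 (5,4) count=0: revealed 8 new [(4,2) (4,3) (4,4) (4,5) (5,2) (5,3) (5,4) (5,5)] -> total=9
Click 3 (4,5) count=1: revealed 0 new [(none)] -> total=9

Answer: 9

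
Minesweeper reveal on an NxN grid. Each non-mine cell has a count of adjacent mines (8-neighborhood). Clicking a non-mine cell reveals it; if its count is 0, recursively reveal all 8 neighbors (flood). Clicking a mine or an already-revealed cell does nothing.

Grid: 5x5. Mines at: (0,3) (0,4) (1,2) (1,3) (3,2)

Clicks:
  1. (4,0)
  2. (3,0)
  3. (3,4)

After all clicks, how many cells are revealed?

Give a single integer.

Answer: 16

Derivation:
Click 1 (4,0) count=0: revealed 10 new [(0,0) (0,1) (1,0) (1,1) (2,0) (2,1) (3,0) (3,1) (4,0) (4,1)] -> total=10
Click 2 (3,0) count=0: revealed 0 new [(none)] -> total=10
Click 3 (3,4) count=0: revealed 6 new [(2,3) (2,4) (3,3) (3,4) (4,3) (4,4)] -> total=16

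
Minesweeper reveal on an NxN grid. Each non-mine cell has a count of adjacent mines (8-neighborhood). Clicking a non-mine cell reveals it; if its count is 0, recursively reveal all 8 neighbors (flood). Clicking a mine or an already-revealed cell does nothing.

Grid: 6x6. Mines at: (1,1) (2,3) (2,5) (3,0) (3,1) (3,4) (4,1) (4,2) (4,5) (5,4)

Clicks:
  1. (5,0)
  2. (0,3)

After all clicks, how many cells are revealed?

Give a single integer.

Answer: 9

Derivation:
Click 1 (5,0) count=1: revealed 1 new [(5,0)] -> total=1
Click 2 (0,3) count=0: revealed 8 new [(0,2) (0,3) (0,4) (0,5) (1,2) (1,3) (1,4) (1,5)] -> total=9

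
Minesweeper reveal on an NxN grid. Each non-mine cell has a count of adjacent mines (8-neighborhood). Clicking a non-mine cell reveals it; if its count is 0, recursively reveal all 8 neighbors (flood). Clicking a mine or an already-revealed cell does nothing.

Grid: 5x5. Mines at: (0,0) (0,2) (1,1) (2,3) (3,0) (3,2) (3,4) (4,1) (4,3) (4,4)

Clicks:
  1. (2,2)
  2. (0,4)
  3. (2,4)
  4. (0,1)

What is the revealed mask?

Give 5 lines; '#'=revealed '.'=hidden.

Answer: .#.##
...##
..#.#
.....
.....

Derivation:
Click 1 (2,2) count=3: revealed 1 new [(2,2)] -> total=1
Click 2 (0,4) count=0: revealed 4 new [(0,3) (0,4) (1,3) (1,4)] -> total=5
Click 3 (2,4) count=2: revealed 1 new [(2,4)] -> total=6
Click 4 (0,1) count=3: revealed 1 new [(0,1)] -> total=7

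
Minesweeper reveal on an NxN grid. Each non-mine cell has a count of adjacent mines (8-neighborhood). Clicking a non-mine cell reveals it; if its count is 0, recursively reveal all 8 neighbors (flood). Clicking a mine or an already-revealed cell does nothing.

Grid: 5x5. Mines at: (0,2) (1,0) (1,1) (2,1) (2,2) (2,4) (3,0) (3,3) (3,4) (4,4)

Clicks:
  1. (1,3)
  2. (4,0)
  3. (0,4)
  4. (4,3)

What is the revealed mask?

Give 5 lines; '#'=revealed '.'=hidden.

Answer: ...##
...##
.....
.....
#..#.

Derivation:
Click 1 (1,3) count=3: revealed 1 new [(1,3)] -> total=1
Click 2 (4,0) count=1: revealed 1 new [(4,0)] -> total=2
Click 3 (0,4) count=0: revealed 3 new [(0,3) (0,4) (1,4)] -> total=5
Click 4 (4,3) count=3: revealed 1 new [(4,3)] -> total=6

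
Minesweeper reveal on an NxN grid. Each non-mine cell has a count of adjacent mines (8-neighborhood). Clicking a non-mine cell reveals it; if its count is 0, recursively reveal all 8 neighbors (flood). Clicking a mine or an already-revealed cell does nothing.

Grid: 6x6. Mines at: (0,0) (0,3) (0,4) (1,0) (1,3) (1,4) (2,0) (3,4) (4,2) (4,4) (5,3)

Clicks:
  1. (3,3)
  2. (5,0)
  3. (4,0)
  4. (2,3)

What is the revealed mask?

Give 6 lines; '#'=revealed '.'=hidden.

Answer: ......
......
...#..
##.#..
##....
##....

Derivation:
Click 1 (3,3) count=3: revealed 1 new [(3,3)] -> total=1
Click 2 (5,0) count=0: revealed 6 new [(3,0) (3,1) (4,0) (4,1) (5,0) (5,1)] -> total=7
Click 3 (4,0) count=0: revealed 0 new [(none)] -> total=7
Click 4 (2,3) count=3: revealed 1 new [(2,3)] -> total=8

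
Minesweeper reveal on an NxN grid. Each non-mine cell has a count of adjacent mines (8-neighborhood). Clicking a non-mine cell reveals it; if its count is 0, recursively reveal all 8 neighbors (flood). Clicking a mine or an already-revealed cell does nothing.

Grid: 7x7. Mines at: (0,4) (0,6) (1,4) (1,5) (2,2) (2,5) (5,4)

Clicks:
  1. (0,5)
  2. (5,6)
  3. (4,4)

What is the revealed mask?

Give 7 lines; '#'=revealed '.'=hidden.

Answer: .....#.
.......
.......
.....##
....###
.....##
.....##

Derivation:
Click 1 (0,5) count=4: revealed 1 new [(0,5)] -> total=1
Click 2 (5,6) count=0: revealed 8 new [(3,5) (3,6) (4,5) (4,6) (5,5) (5,6) (6,5) (6,6)] -> total=9
Click 3 (4,4) count=1: revealed 1 new [(4,4)] -> total=10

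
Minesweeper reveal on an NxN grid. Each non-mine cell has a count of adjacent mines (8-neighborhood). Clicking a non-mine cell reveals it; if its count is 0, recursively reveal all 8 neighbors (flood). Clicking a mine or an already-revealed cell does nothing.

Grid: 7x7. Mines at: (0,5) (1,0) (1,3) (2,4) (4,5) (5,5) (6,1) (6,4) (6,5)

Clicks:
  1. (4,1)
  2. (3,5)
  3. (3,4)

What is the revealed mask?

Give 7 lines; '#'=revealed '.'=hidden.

Answer: .......
.......
####...
######.
#####..
#####..
.......

Derivation:
Click 1 (4,1) count=0: revealed 19 new [(2,0) (2,1) (2,2) (2,3) (3,0) (3,1) (3,2) (3,3) (3,4) (4,0) (4,1) (4,2) (4,3) (4,4) (5,0) (5,1) (5,2) (5,3) (5,4)] -> total=19
Click 2 (3,5) count=2: revealed 1 new [(3,5)] -> total=20
Click 3 (3,4) count=2: revealed 0 new [(none)] -> total=20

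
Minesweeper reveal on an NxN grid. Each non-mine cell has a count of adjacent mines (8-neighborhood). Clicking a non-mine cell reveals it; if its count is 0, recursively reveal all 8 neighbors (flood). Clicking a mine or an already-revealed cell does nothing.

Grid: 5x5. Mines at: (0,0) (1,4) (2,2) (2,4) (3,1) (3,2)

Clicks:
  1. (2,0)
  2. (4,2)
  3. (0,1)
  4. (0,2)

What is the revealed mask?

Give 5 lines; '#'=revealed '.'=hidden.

Click 1 (2,0) count=1: revealed 1 new [(2,0)] -> total=1
Click 2 (4,2) count=2: revealed 1 new [(4,2)] -> total=2
Click 3 (0,1) count=1: revealed 1 new [(0,1)] -> total=3
Click 4 (0,2) count=0: revealed 5 new [(0,2) (0,3) (1,1) (1,2) (1,3)] -> total=8

Answer: .###.
.###.
#....
.....
..#..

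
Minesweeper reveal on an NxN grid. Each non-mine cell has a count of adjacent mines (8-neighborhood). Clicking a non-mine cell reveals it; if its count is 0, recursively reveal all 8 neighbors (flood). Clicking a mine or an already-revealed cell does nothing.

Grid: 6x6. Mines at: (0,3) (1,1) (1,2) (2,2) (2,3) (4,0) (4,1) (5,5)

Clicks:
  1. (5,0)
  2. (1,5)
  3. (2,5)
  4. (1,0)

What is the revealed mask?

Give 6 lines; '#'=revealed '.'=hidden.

Answer: ....##
#...##
....##
....##
....##
#.....

Derivation:
Click 1 (5,0) count=2: revealed 1 new [(5,0)] -> total=1
Click 2 (1,5) count=0: revealed 10 new [(0,4) (0,5) (1,4) (1,5) (2,4) (2,5) (3,4) (3,5) (4,4) (4,5)] -> total=11
Click 3 (2,5) count=0: revealed 0 new [(none)] -> total=11
Click 4 (1,0) count=1: revealed 1 new [(1,0)] -> total=12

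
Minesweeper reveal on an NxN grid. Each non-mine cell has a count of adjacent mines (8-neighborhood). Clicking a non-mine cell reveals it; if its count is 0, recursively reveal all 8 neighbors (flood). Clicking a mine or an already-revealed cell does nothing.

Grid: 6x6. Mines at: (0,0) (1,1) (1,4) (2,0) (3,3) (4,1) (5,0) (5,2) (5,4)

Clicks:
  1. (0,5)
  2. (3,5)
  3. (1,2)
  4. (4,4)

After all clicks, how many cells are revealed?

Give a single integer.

Click 1 (0,5) count=1: revealed 1 new [(0,5)] -> total=1
Click 2 (3,5) count=0: revealed 6 new [(2,4) (2,5) (3,4) (3,5) (4,4) (4,5)] -> total=7
Click 3 (1,2) count=1: revealed 1 new [(1,2)] -> total=8
Click 4 (4,4) count=2: revealed 0 new [(none)] -> total=8

Answer: 8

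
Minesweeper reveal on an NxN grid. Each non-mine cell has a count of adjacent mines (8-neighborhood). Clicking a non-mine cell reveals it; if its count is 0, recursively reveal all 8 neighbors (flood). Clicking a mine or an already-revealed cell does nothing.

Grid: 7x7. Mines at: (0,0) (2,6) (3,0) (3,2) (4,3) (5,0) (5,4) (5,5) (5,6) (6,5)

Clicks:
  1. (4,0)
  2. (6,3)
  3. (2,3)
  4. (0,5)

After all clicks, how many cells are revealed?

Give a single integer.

Click 1 (4,0) count=2: revealed 1 new [(4,0)] -> total=1
Click 2 (6,3) count=1: revealed 1 new [(6,3)] -> total=2
Click 3 (2,3) count=1: revealed 1 new [(2,3)] -> total=3
Click 4 (0,5) count=0: revealed 19 new [(0,1) (0,2) (0,3) (0,4) (0,5) (0,6) (1,1) (1,2) (1,3) (1,4) (1,5) (1,6) (2,1) (2,2) (2,4) (2,5) (3,3) (3,4) (3,5)] -> total=22

Answer: 22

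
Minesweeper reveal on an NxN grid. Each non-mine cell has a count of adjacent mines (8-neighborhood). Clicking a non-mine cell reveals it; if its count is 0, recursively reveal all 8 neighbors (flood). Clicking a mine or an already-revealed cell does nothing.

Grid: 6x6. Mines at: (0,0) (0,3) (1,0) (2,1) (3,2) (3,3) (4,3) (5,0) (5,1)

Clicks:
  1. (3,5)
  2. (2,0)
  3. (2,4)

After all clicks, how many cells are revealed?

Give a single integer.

Click 1 (3,5) count=0: revealed 12 new [(0,4) (0,5) (1,4) (1,5) (2,4) (2,5) (3,4) (3,5) (4,4) (4,5) (5,4) (5,5)] -> total=12
Click 2 (2,0) count=2: revealed 1 new [(2,0)] -> total=13
Click 3 (2,4) count=1: revealed 0 new [(none)] -> total=13

Answer: 13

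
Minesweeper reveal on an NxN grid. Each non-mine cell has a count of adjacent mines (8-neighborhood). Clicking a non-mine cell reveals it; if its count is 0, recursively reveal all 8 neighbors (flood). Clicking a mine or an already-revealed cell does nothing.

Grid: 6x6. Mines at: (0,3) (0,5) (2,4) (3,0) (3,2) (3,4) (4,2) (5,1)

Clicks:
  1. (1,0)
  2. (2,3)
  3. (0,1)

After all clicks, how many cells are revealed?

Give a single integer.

Answer: 10

Derivation:
Click 1 (1,0) count=0: revealed 9 new [(0,0) (0,1) (0,2) (1,0) (1,1) (1,2) (2,0) (2,1) (2,2)] -> total=9
Click 2 (2,3) count=3: revealed 1 new [(2,3)] -> total=10
Click 3 (0,1) count=0: revealed 0 new [(none)] -> total=10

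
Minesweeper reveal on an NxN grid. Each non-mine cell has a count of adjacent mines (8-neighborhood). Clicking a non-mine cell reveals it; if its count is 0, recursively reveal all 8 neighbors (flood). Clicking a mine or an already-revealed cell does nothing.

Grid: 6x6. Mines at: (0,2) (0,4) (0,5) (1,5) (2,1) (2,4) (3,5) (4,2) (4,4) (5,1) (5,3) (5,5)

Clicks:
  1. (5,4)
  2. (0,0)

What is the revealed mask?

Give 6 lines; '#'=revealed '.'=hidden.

Answer: ##....
##....
......
......
......
....#.

Derivation:
Click 1 (5,4) count=3: revealed 1 new [(5,4)] -> total=1
Click 2 (0,0) count=0: revealed 4 new [(0,0) (0,1) (1,0) (1,1)] -> total=5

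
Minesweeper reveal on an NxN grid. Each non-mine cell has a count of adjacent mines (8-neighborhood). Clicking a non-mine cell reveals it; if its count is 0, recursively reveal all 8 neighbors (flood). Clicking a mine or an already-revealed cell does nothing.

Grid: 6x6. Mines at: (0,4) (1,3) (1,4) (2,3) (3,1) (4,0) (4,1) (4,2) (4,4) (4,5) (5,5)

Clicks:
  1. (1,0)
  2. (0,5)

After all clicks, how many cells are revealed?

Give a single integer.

Click 1 (1,0) count=0: revealed 9 new [(0,0) (0,1) (0,2) (1,0) (1,1) (1,2) (2,0) (2,1) (2,2)] -> total=9
Click 2 (0,5) count=2: revealed 1 new [(0,5)] -> total=10

Answer: 10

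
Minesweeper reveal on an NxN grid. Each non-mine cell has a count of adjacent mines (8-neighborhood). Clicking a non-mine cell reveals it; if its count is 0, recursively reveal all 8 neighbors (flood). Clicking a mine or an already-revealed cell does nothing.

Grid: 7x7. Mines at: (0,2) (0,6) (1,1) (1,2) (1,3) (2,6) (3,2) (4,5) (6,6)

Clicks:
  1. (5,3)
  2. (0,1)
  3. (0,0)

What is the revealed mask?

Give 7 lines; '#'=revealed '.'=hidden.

Answer: ##.....
.......
##.....
##.....
#####..
######.
######.

Derivation:
Click 1 (5,3) count=0: revealed 21 new [(2,0) (2,1) (3,0) (3,1) (4,0) (4,1) (4,2) (4,3) (4,4) (5,0) (5,1) (5,2) (5,3) (5,4) (5,5) (6,0) (6,1) (6,2) (6,3) (6,4) (6,5)] -> total=21
Click 2 (0,1) count=3: revealed 1 new [(0,1)] -> total=22
Click 3 (0,0) count=1: revealed 1 new [(0,0)] -> total=23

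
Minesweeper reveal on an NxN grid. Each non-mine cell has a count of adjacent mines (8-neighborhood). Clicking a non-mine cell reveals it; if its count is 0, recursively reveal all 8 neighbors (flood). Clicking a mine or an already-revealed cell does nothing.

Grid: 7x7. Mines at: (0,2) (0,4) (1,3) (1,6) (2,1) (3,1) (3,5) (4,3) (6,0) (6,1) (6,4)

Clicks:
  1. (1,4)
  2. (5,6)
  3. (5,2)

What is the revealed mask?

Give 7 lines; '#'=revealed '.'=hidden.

Answer: .......
....#..
.......
.......
.....##
..#..##
.....##

Derivation:
Click 1 (1,4) count=2: revealed 1 new [(1,4)] -> total=1
Click 2 (5,6) count=0: revealed 6 new [(4,5) (4,6) (5,5) (5,6) (6,5) (6,6)] -> total=7
Click 3 (5,2) count=2: revealed 1 new [(5,2)] -> total=8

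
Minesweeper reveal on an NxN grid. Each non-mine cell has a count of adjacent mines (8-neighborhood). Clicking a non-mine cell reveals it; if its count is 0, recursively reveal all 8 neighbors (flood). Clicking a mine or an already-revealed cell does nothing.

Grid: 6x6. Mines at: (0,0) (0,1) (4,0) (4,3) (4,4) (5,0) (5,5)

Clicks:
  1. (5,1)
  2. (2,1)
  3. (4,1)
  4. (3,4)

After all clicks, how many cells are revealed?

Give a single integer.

Answer: 24

Derivation:
Click 1 (5,1) count=2: revealed 1 new [(5,1)] -> total=1
Click 2 (2,1) count=0: revealed 22 new [(0,2) (0,3) (0,4) (0,5) (1,0) (1,1) (1,2) (1,3) (1,4) (1,5) (2,0) (2,1) (2,2) (2,3) (2,4) (2,5) (3,0) (3,1) (3,2) (3,3) (3,4) (3,5)] -> total=23
Click 3 (4,1) count=2: revealed 1 new [(4,1)] -> total=24
Click 4 (3,4) count=2: revealed 0 new [(none)] -> total=24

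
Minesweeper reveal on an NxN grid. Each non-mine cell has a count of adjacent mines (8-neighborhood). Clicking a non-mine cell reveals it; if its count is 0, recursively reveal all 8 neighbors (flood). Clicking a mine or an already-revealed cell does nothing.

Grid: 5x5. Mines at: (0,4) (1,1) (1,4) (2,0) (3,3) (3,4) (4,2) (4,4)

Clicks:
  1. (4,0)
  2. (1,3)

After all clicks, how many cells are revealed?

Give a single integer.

Click 1 (4,0) count=0: revealed 4 new [(3,0) (3,1) (4,0) (4,1)] -> total=4
Click 2 (1,3) count=2: revealed 1 new [(1,3)] -> total=5

Answer: 5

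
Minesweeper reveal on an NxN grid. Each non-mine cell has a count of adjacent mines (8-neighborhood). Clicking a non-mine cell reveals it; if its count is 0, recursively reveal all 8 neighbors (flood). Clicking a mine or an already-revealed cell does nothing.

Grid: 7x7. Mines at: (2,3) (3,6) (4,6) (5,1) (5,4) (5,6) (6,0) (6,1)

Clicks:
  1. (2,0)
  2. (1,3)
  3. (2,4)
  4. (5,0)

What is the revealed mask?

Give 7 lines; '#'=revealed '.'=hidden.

Click 1 (2,0) count=0: revealed 26 new [(0,0) (0,1) (0,2) (0,3) (0,4) (0,5) (0,6) (1,0) (1,1) (1,2) (1,3) (1,4) (1,5) (1,6) (2,0) (2,1) (2,2) (2,4) (2,5) (2,6) (3,0) (3,1) (3,2) (4,0) (4,1) (4,2)] -> total=26
Click 2 (1,3) count=1: revealed 0 new [(none)] -> total=26
Click 3 (2,4) count=1: revealed 0 new [(none)] -> total=26
Click 4 (5,0) count=3: revealed 1 new [(5,0)] -> total=27

Answer: #######
#######
###.###
###....
###....
#......
.......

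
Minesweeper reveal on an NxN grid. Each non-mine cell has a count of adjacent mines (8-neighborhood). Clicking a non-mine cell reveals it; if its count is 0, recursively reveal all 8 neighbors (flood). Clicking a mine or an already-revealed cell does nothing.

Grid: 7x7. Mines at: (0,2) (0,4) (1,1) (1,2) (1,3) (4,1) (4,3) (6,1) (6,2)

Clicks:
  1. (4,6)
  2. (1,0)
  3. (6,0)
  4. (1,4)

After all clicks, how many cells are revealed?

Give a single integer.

Click 1 (4,6) count=0: revealed 22 new [(0,5) (0,6) (1,4) (1,5) (1,6) (2,4) (2,5) (2,6) (3,4) (3,5) (3,6) (4,4) (4,5) (4,6) (5,3) (5,4) (5,5) (5,6) (6,3) (6,4) (6,5) (6,6)] -> total=22
Click 2 (1,0) count=1: revealed 1 new [(1,0)] -> total=23
Click 3 (6,0) count=1: revealed 1 new [(6,0)] -> total=24
Click 4 (1,4) count=2: revealed 0 new [(none)] -> total=24

Answer: 24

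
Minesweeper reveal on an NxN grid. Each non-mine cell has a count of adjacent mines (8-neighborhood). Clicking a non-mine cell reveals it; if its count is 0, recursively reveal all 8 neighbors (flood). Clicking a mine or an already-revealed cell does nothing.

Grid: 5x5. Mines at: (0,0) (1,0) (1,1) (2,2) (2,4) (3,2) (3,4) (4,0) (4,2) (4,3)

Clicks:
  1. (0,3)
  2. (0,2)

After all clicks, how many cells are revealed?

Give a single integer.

Click 1 (0,3) count=0: revealed 6 new [(0,2) (0,3) (0,4) (1,2) (1,3) (1,4)] -> total=6
Click 2 (0,2) count=1: revealed 0 new [(none)] -> total=6

Answer: 6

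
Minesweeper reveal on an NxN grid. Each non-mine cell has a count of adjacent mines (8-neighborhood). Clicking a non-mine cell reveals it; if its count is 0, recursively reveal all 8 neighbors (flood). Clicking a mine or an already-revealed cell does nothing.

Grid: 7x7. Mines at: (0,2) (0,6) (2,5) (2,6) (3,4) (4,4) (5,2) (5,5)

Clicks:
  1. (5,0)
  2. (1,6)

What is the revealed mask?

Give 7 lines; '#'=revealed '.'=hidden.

Click 1 (5,0) count=0: revealed 22 new [(0,0) (0,1) (1,0) (1,1) (1,2) (1,3) (2,0) (2,1) (2,2) (2,3) (3,0) (3,1) (3,2) (3,3) (4,0) (4,1) (4,2) (4,3) (5,0) (5,1) (6,0) (6,1)] -> total=22
Click 2 (1,6) count=3: revealed 1 new [(1,6)] -> total=23

Answer: ##.....
####..#
####...
####...
####...
##.....
##.....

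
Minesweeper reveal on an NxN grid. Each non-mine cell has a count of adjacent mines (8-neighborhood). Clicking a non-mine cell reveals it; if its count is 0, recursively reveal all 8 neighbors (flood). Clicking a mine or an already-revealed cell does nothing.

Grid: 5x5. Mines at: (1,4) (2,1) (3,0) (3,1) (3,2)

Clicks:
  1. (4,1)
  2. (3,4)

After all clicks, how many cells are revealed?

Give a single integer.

Click 1 (4,1) count=3: revealed 1 new [(4,1)] -> total=1
Click 2 (3,4) count=0: revealed 6 new [(2,3) (2,4) (3,3) (3,4) (4,3) (4,4)] -> total=7

Answer: 7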